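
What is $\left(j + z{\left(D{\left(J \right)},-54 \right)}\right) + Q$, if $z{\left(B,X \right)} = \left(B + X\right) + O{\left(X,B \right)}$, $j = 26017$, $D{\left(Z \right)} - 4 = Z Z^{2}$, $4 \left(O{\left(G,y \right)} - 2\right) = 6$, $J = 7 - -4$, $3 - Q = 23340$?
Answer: $\frac{7929}{2} \approx 3964.5$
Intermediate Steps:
$Q = -23337$ ($Q = 3 - 23340 = -23337$)
$J = 11$ ($J = 7 + 4 = 11$)
$O{\left(G,y \right)} = \frac{7}{2}$ ($O{\left(G,y \right)} = 2 + \frac{1}{4} \cdot 6 = 2 + \frac{3}{2} = \frac{7}{2}$)
$D{\left(Z \right)} = 4 + Z^{3}$ ($D{\left(Z \right)} = 4 + Z Z^{2} = 4 + Z^{3}$)
$z{\left(B,X \right)} = \frac{7}{2} + B + X$ ($z{\left(B,X \right)} = \left(B + X\right) + \frac{7}{2} = \frac{7}{2} + B + X$)
$\left(j + z{\left(D{\left(J \right)},-54 \right)}\right) + Q = \left(26017 + \left(\frac{7}{2} + \left(4 + 11^{3}\right) - 54\right)\right) - 23337 = \left(26017 + \left(\frac{7}{2} + \left(4 + 1331\right) - 54\right)\right) - 23337 = \left(26017 + \left(\frac{7}{2} + 1335 - 54\right)\right) - 23337 = \left(26017 + \frac{2569}{2}\right) - 23337 = \frac{54603}{2} - 23337 = \frac{7929}{2}$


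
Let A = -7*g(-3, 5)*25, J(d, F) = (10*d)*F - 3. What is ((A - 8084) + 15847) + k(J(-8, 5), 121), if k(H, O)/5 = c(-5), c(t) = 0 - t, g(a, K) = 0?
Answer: 7788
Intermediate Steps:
J(d, F) = -3 + 10*F*d (J(d, F) = 10*F*d - 3 = -3 + 10*F*d)
c(t) = -t
k(H, O) = 25 (k(H, O) = 5*(-1*(-5)) = 5*5 = 25)
A = 0 (A = -7*0*25 = 0*25 = 0)
((A - 8084) + 15847) + k(J(-8, 5), 121) = ((0 - 8084) + 15847) + 25 = (-8084 + 15847) + 25 = 7763 + 25 = 7788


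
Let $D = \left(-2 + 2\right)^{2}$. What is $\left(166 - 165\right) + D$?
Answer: $1$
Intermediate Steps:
$D = 0$ ($D = 0^{2} = 0$)
$\left(166 - 165\right) + D = \left(166 - 165\right) + 0 = 1 + 0 = 1$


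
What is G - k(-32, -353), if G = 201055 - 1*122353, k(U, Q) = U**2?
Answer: 77678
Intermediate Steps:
G = 78702 (G = 201055 - 122353 = 78702)
G - k(-32, -353) = 78702 - 1*(-32)**2 = 78702 - 1*1024 = 78702 - 1024 = 77678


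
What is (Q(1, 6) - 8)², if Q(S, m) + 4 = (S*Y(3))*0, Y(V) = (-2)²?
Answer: 144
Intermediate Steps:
Y(V) = 4
Q(S, m) = -4 (Q(S, m) = -4 + (S*4)*0 = -4 + (4*S)*0 = -4 + 0 = -4)
(Q(1, 6) - 8)² = (-4 - 8)² = (-12)² = 144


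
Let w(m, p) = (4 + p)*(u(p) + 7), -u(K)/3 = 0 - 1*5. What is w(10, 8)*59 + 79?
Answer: 15655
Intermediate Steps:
u(K) = 15 (u(K) = -3*(0 - 1*5) = -3*(0 - 5) = -3*(-5) = 15)
w(m, p) = 88 + 22*p (w(m, p) = (4 + p)*(15 + 7) = (4 + p)*22 = 88 + 22*p)
w(10, 8)*59 + 79 = (88 + 22*8)*59 + 79 = (88 + 176)*59 + 79 = 264*59 + 79 = 15576 + 79 = 15655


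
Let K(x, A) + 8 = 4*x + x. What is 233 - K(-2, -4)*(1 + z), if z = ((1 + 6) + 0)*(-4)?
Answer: -253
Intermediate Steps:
K(x, A) = -8 + 5*x (K(x, A) = -8 + (4*x + x) = -8 + 5*x)
z = -28 (z = (7 + 0)*(-4) = 7*(-4) = -28)
233 - K(-2, -4)*(1 + z) = 233 - (-8 + 5*(-2))*(1 - 28) = 233 - (-8 - 10)*(-27) = 233 - (-18)*(-27) = 233 - 1*486 = 233 - 486 = -253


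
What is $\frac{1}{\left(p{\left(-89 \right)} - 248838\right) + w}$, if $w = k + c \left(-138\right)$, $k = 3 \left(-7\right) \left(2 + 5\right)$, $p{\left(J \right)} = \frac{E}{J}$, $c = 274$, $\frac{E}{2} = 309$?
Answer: $- \frac{89}{25525551} \approx -3.4867 \cdot 10^{-6}$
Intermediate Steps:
$E = 618$ ($E = 2 \cdot 309 = 618$)
$p{\left(J \right)} = \frac{618}{J}$
$k = -147$ ($k = \left(-21\right) 7 = -147$)
$w = -37959$ ($w = -147 + 274 \left(-138\right) = -147 - 37812 = -37959$)
$\frac{1}{\left(p{\left(-89 \right)} - 248838\right) + w} = \frac{1}{\left(\frac{618}{-89} - 248838\right) - 37959} = \frac{1}{\left(618 \left(- \frac{1}{89}\right) - 248838\right) - 37959} = \frac{1}{\left(- \frac{618}{89} - 248838\right) - 37959} = \frac{1}{- \frac{22147200}{89} - 37959} = \frac{1}{- \frac{25525551}{89}} = - \frac{89}{25525551}$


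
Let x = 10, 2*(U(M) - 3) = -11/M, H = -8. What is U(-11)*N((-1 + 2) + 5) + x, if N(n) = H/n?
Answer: 16/3 ≈ 5.3333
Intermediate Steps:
U(M) = 3 - 11/(2*M) (U(M) = 3 + (-11/M)/2 = 3 - 11/(2*M))
N(n) = -8/n
U(-11)*N((-1 + 2) + 5) + x = (3 - 11/2/(-11))*(-8/((-1 + 2) + 5)) + 10 = (3 - 11/2*(-1/11))*(-8/(1 + 5)) + 10 = (3 + 1/2)*(-8/6) + 10 = 7*(-8*1/6)/2 + 10 = (7/2)*(-4/3) + 10 = -14/3 + 10 = 16/3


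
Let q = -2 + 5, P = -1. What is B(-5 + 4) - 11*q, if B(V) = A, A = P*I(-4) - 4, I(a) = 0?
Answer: -37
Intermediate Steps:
A = -4 (A = -1*0 - 4 = 0 - 4 = -4)
q = 3
B(V) = -4
B(-5 + 4) - 11*q = -4 - 11*3 = -4 - 33 = -37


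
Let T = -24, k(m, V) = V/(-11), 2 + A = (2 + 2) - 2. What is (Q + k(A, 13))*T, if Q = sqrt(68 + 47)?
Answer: 312/11 - 24*sqrt(115) ≈ -229.01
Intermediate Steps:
A = 0 (A = -2 + ((2 + 2) - 2) = -2 + (4 - 2) = -2 + 2 = 0)
Q = sqrt(115) ≈ 10.724
k(m, V) = -V/11 (k(m, V) = V*(-1/11) = -V/11)
(Q + k(A, 13))*T = (sqrt(115) - 1/11*13)*(-24) = (sqrt(115) - 13/11)*(-24) = (-13/11 + sqrt(115))*(-24) = 312/11 - 24*sqrt(115)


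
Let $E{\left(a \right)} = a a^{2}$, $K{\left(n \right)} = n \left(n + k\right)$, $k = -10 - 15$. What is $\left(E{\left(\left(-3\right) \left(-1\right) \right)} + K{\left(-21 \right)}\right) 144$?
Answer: $142992$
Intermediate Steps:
$k = -25$ ($k = -10 - 15 = -25$)
$K{\left(n \right)} = n \left(-25 + n\right)$ ($K{\left(n \right)} = n \left(n - 25\right) = n \left(-25 + n\right)$)
$E{\left(a \right)} = a^{3}$
$\left(E{\left(\left(-3\right) \left(-1\right) \right)} + K{\left(-21 \right)}\right) 144 = \left(\left(\left(-3\right) \left(-1\right)\right)^{3} - 21 \left(-25 - 21\right)\right) 144 = \left(3^{3} - -966\right) 144 = \left(27 + 966\right) 144 = 993 \cdot 144 = 142992$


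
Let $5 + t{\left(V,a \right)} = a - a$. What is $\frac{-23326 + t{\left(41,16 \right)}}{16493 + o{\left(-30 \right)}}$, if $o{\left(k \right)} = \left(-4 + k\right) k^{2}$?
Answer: $\frac{23331}{14107} \approx 1.6539$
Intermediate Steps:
$o{\left(k \right)} = k^{2} \left(-4 + k\right)$
$t{\left(V,a \right)} = -5$ ($t{\left(V,a \right)} = -5 + \left(a - a\right) = -5 + 0 = -5$)
$\frac{-23326 + t{\left(41,16 \right)}}{16493 + o{\left(-30 \right)}} = \frac{-23326 - 5}{16493 + \left(-30\right)^{2} \left(-4 - 30\right)} = - \frac{23331}{16493 + 900 \left(-34\right)} = - \frac{23331}{16493 - 30600} = - \frac{23331}{-14107} = \left(-23331\right) \left(- \frac{1}{14107}\right) = \frac{23331}{14107}$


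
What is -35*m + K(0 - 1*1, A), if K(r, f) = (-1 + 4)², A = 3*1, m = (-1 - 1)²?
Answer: -131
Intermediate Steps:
m = 4 (m = (-2)² = 4)
A = 3
K(r, f) = 9 (K(r, f) = 3² = 9)
-35*m + K(0 - 1*1, A) = -35*4 + 9 = -140 + 9 = -131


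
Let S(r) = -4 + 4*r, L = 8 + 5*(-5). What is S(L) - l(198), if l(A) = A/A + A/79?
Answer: -5965/79 ≈ -75.506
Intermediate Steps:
l(A) = 1 + A/79 (l(A) = 1 + A*(1/79) = 1 + A/79)
L = -17 (L = 8 - 25 = -17)
S(L) - l(198) = (-4 + 4*(-17)) - (1 + (1/79)*198) = (-4 - 68) - (1 + 198/79) = -72 - 1*277/79 = -72 - 277/79 = -5965/79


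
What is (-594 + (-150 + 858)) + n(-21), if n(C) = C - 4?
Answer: 89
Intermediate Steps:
n(C) = -4 + C
(-594 + (-150 + 858)) + n(-21) = (-594 + (-150 + 858)) + (-4 - 21) = (-594 + 708) - 25 = 114 - 25 = 89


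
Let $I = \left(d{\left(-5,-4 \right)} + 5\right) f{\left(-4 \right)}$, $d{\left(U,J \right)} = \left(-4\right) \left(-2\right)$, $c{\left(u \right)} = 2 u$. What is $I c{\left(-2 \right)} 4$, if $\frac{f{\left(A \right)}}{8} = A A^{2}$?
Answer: $106496$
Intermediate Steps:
$f{\left(A \right)} = 8 A^{3}$ ($f{\left(A \right)} = 8 A A^{2} = 8 A^{3}$)
$d{\left(U,J \right)} = 8$
$I = -6656$ ($I = \left(8 + 5\right) 8 \left(-4\right)^{3} = 13 \cdot 8 \left(-64\right) = 13 \left(-512\right) = -6656$)
$I c{\left(-2 \right)} 4 = - 6656 \cdot 2 \left(-2\right) 4 = \left(-6656\right) \left(-4\right) 4 = 26624 \cdot 4 = 106496$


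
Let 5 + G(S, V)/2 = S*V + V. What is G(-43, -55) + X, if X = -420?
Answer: 4190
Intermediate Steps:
G(S, V) = -10 + 2*V + 2*S*V (G(S, V) = -10 + 2*(S*V + V) = -10 + 2*(V + S*V) = -10 + (2*V + 2*S*V) = -10 + 2*V + 2*S*V)
G(-43, -55) + X = (-10 + 2*(-55) + 2*(-43)*(-55)) - 420 = (-10 - 110 + 4730) - 420 = 4610 - 420 = 4190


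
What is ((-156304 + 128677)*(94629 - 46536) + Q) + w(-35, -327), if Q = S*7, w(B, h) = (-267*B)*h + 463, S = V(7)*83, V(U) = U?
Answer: -1331716596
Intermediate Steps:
S = 581 (S = 7*83 = 581)
w(B, h) = 463 - 267*B*h (w(B, h) = -267*B*h + 463 = 463 - 267*B*h)
Q = 4067 (Q = 581*7 = 4067)
((-156304 + 128677)*(94629 - 46536) + Q) + w(-35, -327) = ((-156304 + 128677)*(94629 - 46536) + 4067) + (463 - 267*(-35)*(-327)) = (-27627*48093 + 4067) + (463 - 3055815) = (-1328665311 + 4067) - 3055352 = -1328661244 - 3055352 = -1331716596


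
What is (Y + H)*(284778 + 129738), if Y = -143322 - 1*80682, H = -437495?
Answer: -274201919484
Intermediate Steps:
Y = -224004 (Y = -143322 - 80682 = -224004)
(Y + H)*(284778 + 129738) = (-224004 - 437495)*(284778 + 129738) = -661499*414516 = -274201919484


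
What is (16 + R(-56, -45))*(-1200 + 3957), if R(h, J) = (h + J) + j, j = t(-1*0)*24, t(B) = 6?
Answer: 162663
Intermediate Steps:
j = 144 (j = 6*24 = 144)
R(h, J) = 144 + J + h (R(h, J) = (h + J) + 144 = (J + h) + 144 = 144 + J + h)
(16 + R(-56, -45))*(-1200 + 3957) = (16 + (144 - 45 - 56))*(-1200 + 3957) = (16 + 43)*2757 = 59*2757 = 162663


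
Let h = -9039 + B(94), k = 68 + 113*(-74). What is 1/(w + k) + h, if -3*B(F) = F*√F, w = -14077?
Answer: -202211470/22371 - 94*√94/3 ≈ -9342.8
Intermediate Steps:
k = -8294 (k = 68 - 8362 = -8294)
B(F) = -F^(3/2)/3 (B(F) = -F*√F/3 = -F^(3/2)/3)
h = -9039 - 94*√94/3 ≈ -9342.8
1/(w + k) + h = 1/(-14077 - 8294) + (-9039 - 94*√94/3) = 1/(-22371) + (-9039 - 94*√94/3) = -1/22371 + (-9039 - 94*√94/3) = -202211470/22371 - 94*√94/3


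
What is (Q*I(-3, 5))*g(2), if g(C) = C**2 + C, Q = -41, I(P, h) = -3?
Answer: 738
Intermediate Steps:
g(C) = C + C**2
(Q*I(-3, 5))*g(2) = (-41*(-3))*(2*(1 + 2)) = 123*(2*3) = 123*6 = 738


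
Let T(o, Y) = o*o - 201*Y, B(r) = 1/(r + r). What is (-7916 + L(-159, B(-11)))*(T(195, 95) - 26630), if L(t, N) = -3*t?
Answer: 57280300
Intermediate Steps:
B(r) = 1/(2*r)
T(o, Y) = o² - 201*Y
(-7916 + L(-159, B(-11)))*(T(195, 95) - 26630) = (-7916 - 3*(-159))*((195² - 201*95) - 26630) = (-7916 + 477)*((38025 - 19095) - 26630) = -7439*(18930 - 26630) = -7439*(-7700) = 57280300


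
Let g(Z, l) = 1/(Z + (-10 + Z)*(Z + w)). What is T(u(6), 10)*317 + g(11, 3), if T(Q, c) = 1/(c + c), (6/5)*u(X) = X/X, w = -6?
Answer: 1273/80 ≈ 15.913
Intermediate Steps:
u(X) = 5/6 (u(X) = 5*(X/X)/6 = (5/6)*1 = 5/6)
T(Q, c) = 1/(2*c)
g(Z, l) = 1/(Z + (-10 + Z)*(-6 + Z)) (g(Z, l) = 1/(Z + (-10 + Z)*(Z - 6)) = 1/(Z + (-10 + Z)*(-6 + Z)))
T(u(6), 10)*317 + g(11, 3) = ((1/2)/10)*317 + 1/(60 + 11**2 - 15*11) = ((1/2)*(1/10))*317 + 1/(60 + 121 - 165) = (1/20)*317 + 1/16 = 317/20 + 1/16 = 1273/80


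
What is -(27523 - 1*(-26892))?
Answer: -54415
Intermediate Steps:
-(27523 - 1*(-26892)) = -(27523 + 26892) = -1*54415 = -54415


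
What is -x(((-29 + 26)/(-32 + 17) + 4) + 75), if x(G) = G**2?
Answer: -156816/25 ≈ -6272.6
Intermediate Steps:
-x(((-29 + 26)/(-32 + 17) + 4) + 75) = -(((-29 + 26)/(-32 + 17) + 4) + 75)**2 = -((-3/(-15) + 4) + 75)**2 = -((-3*(-1/15) + 4) + 75)**2 = -((1/5 + 4) + 75)**2 = -(21/5 + 75)**2 = -(396/5)**2 = -1*156816/25 = -156816/25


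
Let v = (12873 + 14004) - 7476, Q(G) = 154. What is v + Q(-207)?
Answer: 19555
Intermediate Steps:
v = 19401 (v = 26877 - 7476 = 19401)
v + Q(-207) = 19401 + 154 = 19555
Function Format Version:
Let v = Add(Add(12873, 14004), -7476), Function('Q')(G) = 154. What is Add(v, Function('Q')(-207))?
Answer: 19555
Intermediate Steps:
v = 19401 (v = Add(26877, -7476) = 19401)
Add(v, Function('Q')(-207)) = Add(19401, 154) = 19555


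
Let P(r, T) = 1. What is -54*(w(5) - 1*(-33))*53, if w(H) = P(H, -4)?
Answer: -97308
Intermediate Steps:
w(H) = 1
-54*(w(5) - 1*(-33))*53 = -54*(1 - 1*(-33))*53 = -54*(1 + 33)*53 = -54*34*53 = -1836*53 = -97308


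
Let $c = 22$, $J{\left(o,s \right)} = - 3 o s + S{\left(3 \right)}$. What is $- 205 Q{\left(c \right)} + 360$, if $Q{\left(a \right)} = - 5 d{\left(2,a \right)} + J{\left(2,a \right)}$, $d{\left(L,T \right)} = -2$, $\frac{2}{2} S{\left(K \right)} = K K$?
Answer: $23525$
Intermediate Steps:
$S{\left(K \right)} = K^{2}$ ($S{\left(K \right)} = K K = K^{2}$)
$J{\left(o,s \right)} = 9 - 3 o s$ ($J{\left(o,s \right)} = - 3 o s + 3^{2} = - 3 o s + 9 = 9 - 3 o s$)
$Q{\left(a \right)} = 19 - 6 a$ ($Q{\left(a \right)} = \left(-5\right) \left(-2\right) + \left(9 - 6 a\right) = 10 - \left(-9 + 6 a\right) = 19 - 6 a$)
$- 205 Q{\left(c \right)} + 360 = - 205 \left(19 - 132\right) + 360 = \left(-205\right) \left(-113\right) + 360 = 23165 + 360 = 23525$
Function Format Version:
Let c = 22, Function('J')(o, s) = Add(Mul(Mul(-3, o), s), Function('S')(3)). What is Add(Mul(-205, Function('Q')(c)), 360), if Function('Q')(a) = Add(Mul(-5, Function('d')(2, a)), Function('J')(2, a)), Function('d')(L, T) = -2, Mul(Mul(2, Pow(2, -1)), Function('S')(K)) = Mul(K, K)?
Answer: 23525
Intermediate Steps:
Function('S')(K) = Pow(K, 2) (Function('S')(K) = Mul(K, K) = Pow(K, 2))
Function('J')(o, s) = Add(9, Mul(-3, o, s)) (Function('J')(o, s) = Add(Mul(Mul(-3, o), s), Pow(3, 2)) = Add(Mul(-3, o, s), 9) = Add(9, Mul(-3, o, s)))
Function('Q')(a) = Add(19, Mul(-6, a)) (Function('Q')(a) = Add(Mul(-5, -2), Add(9, Mul(-3, 2, a))) = Add(10, Add(9, Mul(-6, a))) = Add(19, Mul(-6, a)))
Add(Mul(-205, Function('Q')(c)), 360) = Add(Mul(-205, Add(19, Mul(-6, 22))), 360) = Add(Mul(-205, Add(19, -132)), 360) = Add(Mul(-205, -113), 360) = Add(23165, 360) = 23525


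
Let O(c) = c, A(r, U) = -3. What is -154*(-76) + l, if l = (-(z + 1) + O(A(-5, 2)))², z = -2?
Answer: 11708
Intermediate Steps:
l = 4 (l = (-(-2 + 1) - 3)² = (-1*(-1) - 3)² = (1 - 3)² = (-2)² = 4)
-154*(-76) + l = -154*(-76) + 4 = 11704 + 4 = 11708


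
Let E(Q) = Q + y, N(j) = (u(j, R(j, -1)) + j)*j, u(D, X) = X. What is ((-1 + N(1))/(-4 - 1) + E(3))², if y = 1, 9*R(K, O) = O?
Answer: 32761/2025 ≈ 16.178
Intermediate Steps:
R(K, O) = O/9
N(j) = j*(-⅑ + j) (N(j) = ((⅑)*(-1) + j)*j = (-⅑ + j)*j = j*(-⅑ + j))
E(Q) = 1 + Q (E(Q) = Q + 1 = 1 + Q)
((-1 + N(1))/(-4 - 1) + E(3))² = ((-1 + 1*(-⅑ + 1))/(-4 - 1) + (1 + 3))² = ((-1 + 1*(8/9))/(-5) + 4)² = (-(-1 + 8/9)/5 + 4)² = (-⅕*(-⅑) + 4)² = (1/45 + 4)² = (181/45)² = 32761/2025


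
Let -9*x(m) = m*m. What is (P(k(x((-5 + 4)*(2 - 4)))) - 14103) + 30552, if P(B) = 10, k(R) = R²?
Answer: 16459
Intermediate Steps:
x(m) = -m²/9 (x(m) = -m*m/9 = -m²/9)
(P(k(x((-5 + 4)*(2 - 4)))) - 14103) + 30552 = (10 - 14103) + 30552 = -14093 + 30552 = 16459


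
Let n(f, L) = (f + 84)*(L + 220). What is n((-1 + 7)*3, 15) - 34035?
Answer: -10065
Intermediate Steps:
n(f, L) = (84 + f)*(220 + L)
n((-1 + 7)*3, 15) - 34035 = (18480 + 84*15 + 220*((-1 + 7)*3) + 15*((-1 + 7)*3)) - 34035 = (18480 + 1260 + 220*(6*3) + 15*(6*3)) - 34035 = (18480 + 1260 + 220*18 + 15*18) - 34035 = (18480 + 1260 + 3960 + 270) - 34035 = 23970 - 34035 = -10065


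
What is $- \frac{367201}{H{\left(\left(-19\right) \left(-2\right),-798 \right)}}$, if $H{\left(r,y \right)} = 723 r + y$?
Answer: $- \frac{367201}{26676} \approx -13.765$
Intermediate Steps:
$H{\left(r,y \right)} = y + 723 r$
$- \frac{367201}{H{\left(\left(-19\right) \left(-2\right),-798 \right)}} = - \frac{367201}{-798 + 723 \left(\left(-19\right) \left(-2\right)\right)} = - \frac{367201}{-798 + 723 \cdot 38} = - \frac{367201}{-798 + 27474} = - \frac{367201}{26676}$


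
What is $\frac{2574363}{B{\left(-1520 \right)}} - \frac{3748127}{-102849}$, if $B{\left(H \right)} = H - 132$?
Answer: $- \frac{258578754383}{169906548} \approx -1521.9$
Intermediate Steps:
$B{\left(H \right)} = -132 + H$
$\frac{2574363}{B{\left(-1520 \right)}} - \frac{3748127}{-102849} = \frac{2574363}{-132 - 1520} - \frac{3748127}{-102849} = \frac{2574363}{-1652} - - \frac{3748127}{102849} = 2574363 \left(- \frac{1}{1652}\right) + \frac{3748127}{102849} = - \frac{2574363}{1652} + \frac{3748127}{102849} = - \frac{258578754383}{169906548}$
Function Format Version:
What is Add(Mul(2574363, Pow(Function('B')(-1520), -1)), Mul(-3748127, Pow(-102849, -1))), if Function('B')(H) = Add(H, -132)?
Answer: Rational(-258578754383, 169906548) ≈ -1521.9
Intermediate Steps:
Function('B')(H) = Add(-132, H)
Add(Mul(2574363, Pow(Function('B')(-1520), -1)), Mul(-3748127, Pow(-102849, -1))) = Add(Mul(2574363, Pow(Add(-132, -1520), -1)), Mul(-3748127, Pow(-102849, -1))) = Add(Mul(2574363, Pow(-1652, -1)), Mul(-3748127, Rational(-1, 102849))) = Add(Mul(2574363, Rational(-1, 1652)), Rational(3748127, 102849)) = Add(Rational(-2574363, 1652), Rational(3748127, 102849)) = Rational(-258578754383, 169906548)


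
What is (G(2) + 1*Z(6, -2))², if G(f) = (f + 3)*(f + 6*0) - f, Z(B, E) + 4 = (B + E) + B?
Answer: 196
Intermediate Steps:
Z(B, E) = -4 + E + 2*B (Z(B, E) = -4 + ((B + E) + B) = -4 + (E + 2*B) = -4 + E + 2*B)
G(f) = -f + f*(3 + f) (G(f) = (3 + f)*(f + 0) - f = (3 + f)*f - f = f*(3 + f) - f = -f + f*(3 + f))
(G(2) + 1*Z(6, -2))² = (2*(2 + 2) + 1*(-4 - 2 + 2*6))² = (2*4 + 1*(-4 - 2 + 12))² = (8 + 1*6)² = (8 + 6)² = 14² = 196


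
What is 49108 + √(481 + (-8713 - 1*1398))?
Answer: 49108 + 3*I*√1070 ≈ 49108.0 + 98.133*I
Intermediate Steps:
49108 + √(481 + (-8713 - 1*1398)) = 49108 + √(481 + (-8713 - 1398)) = 49108 + √(481 - 10111) = 49108 + √(-9630) = 49108 + 3*I*√1070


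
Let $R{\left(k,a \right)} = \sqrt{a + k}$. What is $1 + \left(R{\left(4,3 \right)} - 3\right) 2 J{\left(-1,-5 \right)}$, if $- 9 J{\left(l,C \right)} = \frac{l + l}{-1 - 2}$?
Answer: $\frac{13}{9} - \frac{4 \sqrt{7}}{27} \approx 1.0525$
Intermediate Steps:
$J{\left(l,C \right)} = \frac{2 l}{27}$ ($J{\left(l,C \right)} = - \frac{\left(l + l\right) \frac{1}{-1 - 2}}{9} = - \frac{2 l \frac{1}{-3}}{9} = - \frac{2 l \left(- \frac{1}{3}\right)}{9} = - \frac{\left(- \frac{2}{3}\right) l}{9} = \frac{2 l}{27}$)
$1 + \left(R{\left(4,3 \right)} - 3\right) 2 J{\left(-1,-5 \right)} = 1 + \left(\sqrt{3 + 4} - 3\right) 2 \cdot \frac{2}{27} \left(-1\right) = 1 + \left(\sqrt{7} - 3\right) 2 \left(- \frac{2}{27}\right) = 1 + \left(-3 + \sqrt{7}\right) 2 \left(- \frac{2}{27}\right) = 1 + \left(-6 + 2 \sqrt{7}\right) \left(- \frac{2}{27}\right) = 1 + \left(\frac{4}{9} - \frac{4 \sqrt{7}}{27}\right) = \frac{13}{9} - \frac{4 \sqrt{7}}{27}$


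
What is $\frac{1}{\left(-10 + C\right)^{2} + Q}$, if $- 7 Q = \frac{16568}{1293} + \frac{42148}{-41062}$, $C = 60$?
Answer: $\frac{185826081}{464252293574} \approx 0.00040027$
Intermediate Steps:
$Q = - \frac{312908926}{185826081}$ ($Q = - \frac{\frac{16568}{1293} + \frac{42148}{-41062}}{7} = - \frac{16568 \cdot \frac{1}{1293} + 42148 \left(- \frac{1}{41062}\right)}{7} = - \frac{\frac{16568}{1293} - \frac{21074}{20531}}{7} = \left(- \frac{1}{7}\right) \frac{312908926}{26546583} = - \frac{312908926}{185826081} \approx -1.6839$)
$\frac{1}{\left(-10 + C\right)^{2} + Q} = \frac{1}{\left(-10 + 60\right)^{2} - \frac{312908926}{185826081}} = \frac{1}{50^{2} - \frac{312908926}{185826081}} = \frac{1}{2500 - \frac{312908926}{185826081}} = \frac{1}{\frac{464252293574}{185826081}} = \frac{185826081}{464252293574}$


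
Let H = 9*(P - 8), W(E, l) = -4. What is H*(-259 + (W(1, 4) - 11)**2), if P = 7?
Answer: 306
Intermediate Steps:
H = -9 (H = 9*(7 - 8) = 9*(-1) = -9)
H*(-259 + (W(1, 4) - 11)**2) = -9*(-259 + (-4 - 11)**2) = -9*(-259 + (-15)**2) = -9*(-259 + 225) = -9*(-34) = 306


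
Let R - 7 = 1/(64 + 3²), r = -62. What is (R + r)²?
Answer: 16112196/5329 ≈ 3023.5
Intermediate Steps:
R = 512/73 (R = 7 + 1/(64 + 3²) = 7 + 1/(64 + 9) = 7 + 1/73 = 512/73 ≈ 7.0137)
(R + r)² = (512/73 - 62)² = (-4014/73)² = 16112196/5329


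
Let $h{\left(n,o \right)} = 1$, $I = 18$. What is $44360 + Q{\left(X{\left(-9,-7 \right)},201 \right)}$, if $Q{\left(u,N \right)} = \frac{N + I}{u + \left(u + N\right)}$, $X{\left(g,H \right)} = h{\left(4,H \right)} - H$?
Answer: $\frac{9626339}{217} \approx 44361.0$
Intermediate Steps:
$X{\left(g,H \right)} = 1 - H$
$Q{\left(u,N \right)} = \frac{18 + N}{N + 2 u}$ ($Q{\left(u,N \right)} = \frac{N + 18}{u + \left(u + N\right)} = \frac{18 + N}{u + \left(N + u\right)} = \frac{18 + N}{N + 2 u}$)
$44360 + Q{\left(X{\left(-9,-7 \right)},201 \right)} = 44360 + \frac{18 + 201}{201 + 2 \left(1 - -7\right)} = 44360 + \frac{1}{201 + 2 \left(1 + 7\right)} 219 = 44360 + \frac{1}{201 + 2 \cdot 8} \cdot 219 = 44360 + \frac{1}{201 + 16} \cdot 219 = 44360 + \frac{1}{217} \cdot 219 = 44360 + \frac{219}{217} = \frac{9626339}{217}$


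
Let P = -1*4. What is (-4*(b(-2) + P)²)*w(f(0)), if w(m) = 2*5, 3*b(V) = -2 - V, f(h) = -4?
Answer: -640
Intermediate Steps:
b(V) = -⅔ - V/3 (b(V) = (-2 - V)/3 = -⅔ - V/3)
P = -4
w(m) = 10
(-4*(b(-2) + P)²)*w(f(0)) = -4*((-⅔ - ⅓*(-2)) - 4)²*10 = -4*((-⅔ + ⅔) - 4)²*10 = -4*(0 - 4)²*10 = -4*(-4)²*10 = -4*16*10 = -64*10 = -640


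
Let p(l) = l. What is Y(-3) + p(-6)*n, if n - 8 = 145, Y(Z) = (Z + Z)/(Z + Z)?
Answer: -917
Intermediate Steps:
Y(Z) = 1 (Y(Z) = (2*Z)/((2*Z)) = (2*Z)*(1/(2*Z)) = 1)
n = 153 (n = 8 + 145 = 153)
Y(-3) + p(-6)*n = 1 - 6*153 = 1 - 918 = -917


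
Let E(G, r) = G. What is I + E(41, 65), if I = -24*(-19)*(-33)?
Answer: -15007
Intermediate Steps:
I = -15048 (I = 456*(-33) = -15048)
I + E(41, 65) = -15048 + 41 = -15007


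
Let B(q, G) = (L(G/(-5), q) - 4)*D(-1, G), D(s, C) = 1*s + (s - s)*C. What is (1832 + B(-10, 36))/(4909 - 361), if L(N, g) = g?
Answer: 923/2274 ≈ 0.40589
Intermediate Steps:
D(s, C) = s (D(s, C) = s + 0*C = s + 0 = s)
B(q, G) = 4 - q (B(q, G) = (q - 4)*(-1) = (-4 + q)*(-1) = 4 - q)
(1832 + B(-10, 36))/(4909 - 361) = (1832 + (4 - 1*(-10)))/(4909 - 361) = (1832 + (4 + 10))/4548 = (1832 + 14)*(1/4548) = 1846*(1/4548) = 923/2274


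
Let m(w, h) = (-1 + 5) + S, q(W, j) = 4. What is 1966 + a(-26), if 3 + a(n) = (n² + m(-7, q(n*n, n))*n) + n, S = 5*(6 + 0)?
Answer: 1729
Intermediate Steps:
S = 30 (S = 5*6 = 30)
m(w, h) = 34 (m(w, h) = (-1 + 5) + 30 = 4 + 30 = 34)
a(n) = -3 + n² + 35*n (a(n) = -3 + ((n² + 34*n) + n) = -3 + (n² + 35*n) = -3 + n² + 35*n)
1966 + a(-26) = 1966 + (-3 + (-26)² + 35*(-26)) = 1966 + (-3 + 676 - 910) = 1966 - 237 = 1729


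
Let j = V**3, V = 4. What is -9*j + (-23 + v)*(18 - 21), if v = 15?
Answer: -552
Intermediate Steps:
j = 64 (j = 4**3 = 64)
-9*j + (-23 + v)*(18 - 21) = -9*64 + (-23 + 15)*(18 - 21) = -576 - 8*(-3) = -576 + 24 = -552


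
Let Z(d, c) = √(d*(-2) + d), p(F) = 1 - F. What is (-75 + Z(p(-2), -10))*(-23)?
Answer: 1725 - 23*I*√3 ≈ 1725.0 - 39.837*I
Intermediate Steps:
Z(d, c) = √(-d) (Z(d, c) = √(-2*d + d) = √(-d))
(-75 + Z(p(-2), -10))*(-23) = (-75 + √(-(1 - 1*(-2))))*(-23) = (-75 + √(-(1 + 2)))*(-23) = (-75 + √(-1*3))*(-23) = (-75 + √(-3))*(-23) = (-75 + I*√3)*(-23) = 1725 - 23*I*√3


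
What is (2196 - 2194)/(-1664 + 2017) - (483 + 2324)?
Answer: -990869/353 ≈ -2807.0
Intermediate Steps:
(2196 - 2194)/(-1664 + 2017) - (483 + 2324) = 2/353 - 1*2807 = 2*(1/353) - 2807 = 2/353 - 2807 = -990869/353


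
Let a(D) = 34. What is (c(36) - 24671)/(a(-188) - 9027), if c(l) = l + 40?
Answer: 24595/8993 ≈ 2.7349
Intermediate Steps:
c(l) = 40 + l
(c(36) - 24671)/(a(-188) - 9027) = ((40 + 36) - 24671)/(34 - 9027) = (76 - 24671)/(-8993) = -24595*(-1/8993) = 24595/8993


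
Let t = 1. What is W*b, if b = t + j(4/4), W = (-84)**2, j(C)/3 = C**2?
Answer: 28224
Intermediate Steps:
j(C) = 3*C**2
W = 7056
b = 4 (b = 1 + 3*(4/4)**2 = 1 + 3*(4*(1/4))**2 = 1 + 3*1**2 = 1 + 3*1 = 1 + 3 = 4)
W*b = 7056*4 = 28224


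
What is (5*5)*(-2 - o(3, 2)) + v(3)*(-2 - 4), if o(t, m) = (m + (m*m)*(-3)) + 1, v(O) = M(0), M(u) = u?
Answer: 175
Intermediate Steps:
v(O) = 0
o(t, m) = 1 + m - 3*m² (o(t, m) = (m + m²*(-3)) + 1 = (m - 3*m²) + 1 = 1 + m - 3*m²)
(5*5)*(-2 - o(3, 2)) + v(3)*(-2 - 4) = (5*5)*(-2 - (1 + 2 - 3*2²)) + 0*(-2 - 4) = 25*(-2 - (1 + 2 - 3*4)) + 0*(-6) = 25*(-2 - (1 + 2 - 12)) + 0 = 25*(-2 - 1*(-9)) + 0 = 25*(-2 + 9) + 0 = 25*7 + 0 = 175 + 0 = 175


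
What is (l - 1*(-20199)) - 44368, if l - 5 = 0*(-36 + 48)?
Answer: -24164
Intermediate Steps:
l = 5 (l = 5 + 0*(-36 + 48) = 5 + 0*12 = 5 + 0 = 5)
(l - 1*(-20199)) - 44368 = (5 - 1*(-20199)) - 44368 = (5 + 20199) - 44368 = 20204 - 44368 = -24164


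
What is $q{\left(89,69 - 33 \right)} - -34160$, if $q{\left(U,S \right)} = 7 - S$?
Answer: $34131$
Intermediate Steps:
$q{\left(89,69 - 33 \right)} - -34160 = \left(7 - \left(69 - 33\right)\right) - -34160 = \left(7 - \left(69 - 33\right)\right) + 34160 = \left(7 - 36\right) + 34160 = -29 + 34160 = 34131$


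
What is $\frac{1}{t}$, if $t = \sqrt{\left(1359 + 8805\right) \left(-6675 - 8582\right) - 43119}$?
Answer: $- \frac{i \sqrt{155115267}}{155115267} \approx - 8.0292 \cdot 10^{-5} i$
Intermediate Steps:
$t = i \sqrt{155115267}$ ($t = \sqrt{10164 \left(-15257\right) - 43119} = \sqrt{-155072148 - 43119} = \sqrt{-155115267} = i \sqrt{155115267} \approx 12455.0 i$)
$\frac{1}{t} = \frac{1}{i \sqrt{155115267}} = - \frac{i \sqrt{155115267}}{155115267}$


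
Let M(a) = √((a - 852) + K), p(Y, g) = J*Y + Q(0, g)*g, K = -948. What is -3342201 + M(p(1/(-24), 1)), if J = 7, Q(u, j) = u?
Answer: -3342201 + I*√259242/12 ≈ -3.3422e+6 + 42.43*I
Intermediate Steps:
p(Y, g) = 7*Y (p(Y, g) = 7*Y + 0*g = 7*Y + 0 = 7*Y)
M(a) = √(-1800 + a) (M(a) = √((a - 852) - 948) = √((-852 + a) - 948) = √(-1800 + a))
-3342201 + M(p(1/(-24), 1)) = -3342201 + √(-1800 + 7/(-24)) = -3342201 + √(-1800 + 7*(-1/24)) = -3342201 + √(-1800 - 7/24) = -3342201 + √(-43207/24) = -3342201 + I*√259242/12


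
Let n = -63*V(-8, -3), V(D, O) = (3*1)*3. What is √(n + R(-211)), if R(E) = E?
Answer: I*√778 ≈ 27.893*I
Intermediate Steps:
V(D, O) = 9 (V(D, O) = 3*3 = 9)
n = -567 (n = -63*9 = -567)
√(n + R(-211)) = √(-567 - 211) = √(-778) = I*√778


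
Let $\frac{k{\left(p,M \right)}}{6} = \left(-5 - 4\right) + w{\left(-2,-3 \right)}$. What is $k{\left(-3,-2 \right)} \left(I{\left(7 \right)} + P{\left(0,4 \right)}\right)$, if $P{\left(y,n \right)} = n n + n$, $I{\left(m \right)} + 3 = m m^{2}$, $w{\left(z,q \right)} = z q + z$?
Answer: $-10800$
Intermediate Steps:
$w{\left(z,q \right)} = z + q z$ ($w{\left(z,q \right)} = q z + z = z + q z$)
$I{\left(m \right)} = -3 + m^{3}$ ($I{\left(m \right)} = -3 + m m^{2} = -3 + m^{3}$)
$P{\left(y,n \right)} = n + n^{2}$ ($P{\left(y,n \right)} = n^{2} + n = n + n^{2}$)
$k{\left(p,M \right)} = -30$ ($k{\left(p,M \right)} = 6 \left(\left(-5 - 4\right) - 2 \left(1 - 3\right)\right) = 6 \left(-9 - -4\right) = 6 \left(-9 + 4\right) = 6 \left(-5\right) = -30$)
$k{\left(-3,-2 \right)} \left(I{\left(7 \right)} + P{\left(0,4 \right)}\right) = - 30 \left(\left(-3 + 7^{3}\right) + 4 \left(1 + 4\right)\right) = - 30 \left(\left(-3 + 343\right) + 4 \cdot 5\right) = - 30 \left(340 + 20\right) = \left(-30\right) 360 = -10800$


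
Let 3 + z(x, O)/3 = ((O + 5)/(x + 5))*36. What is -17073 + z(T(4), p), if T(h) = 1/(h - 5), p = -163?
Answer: -21348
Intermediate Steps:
T(h) = 1/(-5 + h)
z(x, O) = -9 + 108*(5 + O)/(5 + x) (z(x, O) = -9 + 3*(((O + 5)/(x + 5))*36) = -9 + 3*(((5 + O)/(5 + x))*36) = -9 + 3*(36*(5 + O)/(5 + x)) = -9 + 108*(5 + O)/(5 + x))
-17073 + z(T(4), p) = -17073 + 9*(55 - 1/(-5 + 4) + 12*(-163))/(5 + 1/(-5 + 4)) = -17073 + 9*(55 - 1/(-1) - 1956)/(5 + 1/(-1)) = -17073 + 9*(55 - 1*(-1) - 1956)/(5 - 1) = -17073 + 9*(55 + 1 - 1956)/4 = -17073 + 9*(¼)*(-1900) = -17073 - 4275 = -21348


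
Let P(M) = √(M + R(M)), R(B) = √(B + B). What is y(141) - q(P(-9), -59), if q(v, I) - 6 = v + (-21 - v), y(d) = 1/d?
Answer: 2116/141 ≈ 15.007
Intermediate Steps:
R(B) = √2*√B (R(B) = √(2*B) = √2*√B)
P(M) = √(M + √2*√M)
q(v, I) = -15 (q(v, I) = 6 + (v + (-21 - v)) = 6 - 21 = -15)
y(141) - q(P(-9), -59) = 1/141 - 1*(-15) = 1/141 + 15 = 2116/141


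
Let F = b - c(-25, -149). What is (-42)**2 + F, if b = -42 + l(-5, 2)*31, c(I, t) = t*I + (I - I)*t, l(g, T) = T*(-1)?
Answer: -2065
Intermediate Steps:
l(g, T) = -T
c(I, t) = I*t (c(I, t) = I*t + 0*t = I*t + 0 = I*t)
b = -104 (b = -42 - 1*2*31 = -42 - 2*31 = -42 - 62 = -104)
F = -3829 (F = -104 - (-25)*(-149) = -104 - 1*3725 = -104 - 3725 = -3829)
(-42)**2 + F = (-42)**2 - 3829 = 1764 - 3829 = -2065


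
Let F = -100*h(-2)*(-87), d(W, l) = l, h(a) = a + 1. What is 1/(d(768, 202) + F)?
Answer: -1/8498 ≈ -0.00011767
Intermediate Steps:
h(a) = 1 + a
F = -8700 (F = -100*(1 - 2)*(-87) = -100*(-1)*(-87) = 100*(-87) = -8700)
1/(d(768, 202) + F) = 1/(202 - 8700) = 1/(-8498) = -1/8498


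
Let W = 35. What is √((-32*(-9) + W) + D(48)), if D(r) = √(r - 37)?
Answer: √(323 + √11) ≈ 18.064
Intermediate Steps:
D(r) = √(-37 + r)
√((-32*(-9) + W) + D(48)) = √((-32*(-9) + 35) + √(-37 + 48)) = √((288 + 35) + √11) = √(323 + √11)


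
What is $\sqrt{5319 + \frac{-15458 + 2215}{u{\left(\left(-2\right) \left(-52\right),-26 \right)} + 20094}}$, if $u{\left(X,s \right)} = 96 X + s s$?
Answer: $\frac{\sqrt{5030348221382}}{30754} \approx 72.928$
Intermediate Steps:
$u{\left(X,s \right)} = s^{2} + 96 X$ ($u{\left(X,s \right)} = 96 X + s^{2} = s^{2} + 96 X$)
$\sqrt{5319 + \frac{-15458 + 2215}{u{\left(\left(-2\right) \left(-52\right),-26 \right)} + 20094}} = \sqrt{5319 + \frac{-15458 + 2215}{\left(\left(-26\right)^{2} + 96 \left(\left(-2\right) \left(-52\right)\right)\right) + 20094}} = \sqrt{5319 - \frac{13243}{\left(676 + 96 \cdot 104\right) + 20094}} = \sqrt{5319 - \frac{13243}{\left(676 + 9984\right) + 20094}} = \sqrt{5319 - \frac{13243}{10660 + 20094}} = \sqrt{5319 - \frac{13243}{30754}} = \sqrt{\frac{163567283}{30754}} = \frac{\sqrt{5030348221382}}{30754}$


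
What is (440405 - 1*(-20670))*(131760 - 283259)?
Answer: -69852401425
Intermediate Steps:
(440405 - 1*(-20670))*(131760 - 283259) = (440405 + 20670)*(-151499) = 461075*(-151499) = -69852401425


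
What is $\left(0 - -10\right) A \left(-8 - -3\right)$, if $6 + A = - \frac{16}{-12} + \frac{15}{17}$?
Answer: $\frac{9650}{51} \approx 189.22$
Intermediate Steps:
$A = - \frac{193}{51}$ ($A = -6 + \left(- \frac{16}{-12} + \frac{15}{17}\right) = -6 + \left(\left(-16\right) \left(- \frac{1}{12}\right) + 15 \cdot \frac{1}{17}\right) = -6 + \left(\frac{4}{3} + \frac{15}{17}\right) = -6 + \frac{113}{51} = - \frac{193}{51} \approx -3.7843$)
$\left(0 - -10\right) A \left(-8 - -3\right) = \left(0 - -10\right) \left(- \frac{193}{51}\right) \left(-8 - -3\right) = \left(0 + 10\right) \left(- \frac{193}{51}\right) \left(-8 + 3\right) = 10 \left(- \frac{193}{51}\right) \left(-5\right) = \left(- \frac{1930}{51}\right) \left(-5\right) = \frac{9650}{51}$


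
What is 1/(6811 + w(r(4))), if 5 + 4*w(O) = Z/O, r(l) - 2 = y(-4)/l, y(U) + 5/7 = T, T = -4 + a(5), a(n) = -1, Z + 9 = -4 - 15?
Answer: 2/13595 ≈ 0.00014711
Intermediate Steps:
Z = -28 (Z = -9 + (-4 - 15) = -9 - 19 = -28)
T = -5 (T = -4 - 1 = -5)
y(U) = -40/7 (y(U) = -5/7 - 5 = -40/7)
r(l) = 2 - 40/(7*l)
w(O) = -5/4 - 7/O (w(O) = -5/4 + (-28/O)/4 = -5/4 - 7/O)
1/(6811 + w(r(4))) = 1/(6811 + (-5/4 - 7/(2 - 40/7/4))) = 1/(6811 + (-5/4 - 7/(2 - 40/7*1/4))) = 1/(6811 + (-5/4 - 7/(2 - 10/7))) = 1/(6811 + (-5/4 - 7/4/7)) = 1/(6811 + (-5/4 - 7*7/4)) = 1/(6811 + (-5/4 - 49/4)) = 1/(6811 - 27/2) = 1/(13595/2) = 2/13595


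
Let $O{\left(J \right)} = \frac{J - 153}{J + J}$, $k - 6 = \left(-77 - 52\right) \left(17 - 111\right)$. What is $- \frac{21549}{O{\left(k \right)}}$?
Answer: $- \frac{5281464}{121} \approx -43648.0$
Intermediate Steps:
$k = 12132$ ($k = 6 + \left(-77 - 52\right) \left(17 - 111\right) = 6 - -12126 = 6 + 12126 = 12132$)
$O{\left(J \right)} = \frac{-153 + J}{2 J}$
$- \frac{21549}{O{\left(k \right)}} = - \frac{21549}{\frac{1}{2} \cdot \frac{1}{12132} \left(-153 + 12132\right)} = - \frac{21549}{\frac{1}{2} \cdot \frac{1}{12132} \cdot 11979} = - \frac{21549}{\frac{1331}{2696}} = \left(-21549\right) \frac{2696}{1331} = - \frac{5281464}{121}$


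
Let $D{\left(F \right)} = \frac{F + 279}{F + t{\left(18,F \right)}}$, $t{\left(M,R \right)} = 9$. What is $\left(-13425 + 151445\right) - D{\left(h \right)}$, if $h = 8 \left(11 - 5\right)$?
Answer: $\frac{2622271}{19} \approx 1.3801 \cdot 10^{5}$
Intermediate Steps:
$h = 48$ ($h = 8 \cdot 6 = 48$)
$D{\left(F \right)} = \frac{279 + F}{9 + F}$ ($D{\left(F \right)} = \frac{F + 279}{F + 9} = \frac{279 + F}{9 + F}$)
$\left(-13425 + 151445\right) - D{\left(h \right)} = \left(-13425 + 151445\right) - \frac{279 + 48}{9 + 48} = 138020 - \frac{1}{57} \cdot 327 = 138020 - \frac{109}{19} = \frac{2622271}{19}$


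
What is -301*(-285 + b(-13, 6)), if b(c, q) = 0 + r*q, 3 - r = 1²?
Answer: 82173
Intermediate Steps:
r = 2 (r = 3 - 1*1² = 3 - 1*1 = 3 - 1 = 2)
b(c, q) = 2*q (b(c, q) = 0 + 2*q = 2*q)
-301*(-285 + b(-13, 6)) = -301*(-285 + 2*6) = -301*(-285 + 12) = -301*(-273) = 82173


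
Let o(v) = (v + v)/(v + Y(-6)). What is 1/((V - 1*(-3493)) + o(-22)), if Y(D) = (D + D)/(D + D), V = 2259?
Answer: 21/120836 ≈ 0.00017379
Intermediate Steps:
Y(D) = 1 (Y(D) = (2*D)/((2*D)) = (2*D)*(1/(2*D)) = 1)
o(v) = 2*v/(1 + v) (o(v) = (v + v)/(v + 1) = (2*v)/(1 + v) = 2*v/(1 + v))
1/((V - 1*(-3493)) + o(-22)) = 1/((2259 - 1*(-3493)) + 2*(-22)/(1 - 22)) = 1/((2259 + 3493) + 2*(-22)/(-21)) = 1/(5752 + 2*(-22)*(-1/21)) = 1/(5752 + 44/21) = 1/(120836/21) = 21/120836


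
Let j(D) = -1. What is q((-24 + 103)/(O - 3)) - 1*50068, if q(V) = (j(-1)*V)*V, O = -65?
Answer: -231520673/4624 ≈ -50069.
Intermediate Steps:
q(V) = -V² (q(V) = (-V)*V = -V²)
q((-24 + 103)/(O - 3)) - 1*50068 = -((-24 + 103)/(-65 - 3))² - 1*50068 = -(79/(-68))² - 50068 = -(79*(-1/68))² - 50068 = -(-79/68)² - 50068 = -1*6241/4624 - 50068 = -6241/4624 - 50068 = -231520673/4624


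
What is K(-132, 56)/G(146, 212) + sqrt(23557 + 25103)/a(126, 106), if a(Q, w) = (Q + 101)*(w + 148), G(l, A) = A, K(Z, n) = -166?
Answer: -83/106 + sqrt(12165)/28829 ≈ -0.77919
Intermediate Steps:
a(Q, w) = (101 + Q)*(148 + w)
K(-132, 56)/G(146, 212) + sqrt(23557 + 25103)/a(126, 106) = -166/212 + sqrt(23557 + 25103)/(14948 + 101*106 + 148*126 + 126*106) = -166*1/212 + sqrt(48660)/(14948 + 10706 + 18648 + 13356) = -83/106 + (2*sqrt(12165))/57658 = -83/106 + (2*sqrt(12165))*(1/57658) = -83/106 + sqrt(12165)/28829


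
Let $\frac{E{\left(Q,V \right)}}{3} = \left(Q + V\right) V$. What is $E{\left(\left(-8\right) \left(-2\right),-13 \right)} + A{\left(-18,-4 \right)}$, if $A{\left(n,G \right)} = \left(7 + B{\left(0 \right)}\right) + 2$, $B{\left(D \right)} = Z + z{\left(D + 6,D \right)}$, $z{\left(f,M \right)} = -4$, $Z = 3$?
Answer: $-109$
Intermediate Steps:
$B{\left(D \right)} = -1$ ($B{\left(D \right)} = 3 - 4 = -1$)
$A{\left(n,G \right)} = 8$ ($A{\left(n,G \right)} = \left(7 - 1\right) + 2 = 6 + 2 = 8$)
$E{\left(Q,V \right)} = 3 V \left(Q + V\right)$ ($E{\left(Q,V \right)} = 3 \left(Q + V\right) V = 3 V \left(Q + V\right)$)
$E{\left(\left(-8\right) \left(-2\right),-13 \right)} + A{\left(-18,-4 \right)} = 3 \left(-13\right) \left(\left(-8\right) \left(-2\right) - 13\right) + 8 = 3 \left(-13\right) \left(16 - 13\right) + 8 = 3 \left(-13\right) 3 + 8 = -117 + 8 = -109$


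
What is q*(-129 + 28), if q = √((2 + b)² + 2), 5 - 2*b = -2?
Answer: -101*√129/2 ≈ -573.57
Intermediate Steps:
b = 7/2 (b = 5/2 - ½*(-2) = 5/2 + 1 = 7/2 ≈ 3.5000)
q = √129/2 (q = √((2 + 7/2)² + 2) = √((11/2)² + 2) = √(121/4 + 2) = √(129/4) = √129/2 ≈ 5.6789)
q*(-129 + 28) = (√129/2)*(-129 + 28) = (√129/2)*(-101) = -101*√129/2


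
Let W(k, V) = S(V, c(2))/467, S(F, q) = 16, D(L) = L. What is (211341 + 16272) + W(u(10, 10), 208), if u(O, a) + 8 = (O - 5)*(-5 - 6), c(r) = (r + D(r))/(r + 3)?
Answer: 106295287/467 ≈ 2.2761e+5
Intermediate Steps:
c(r) = 2*r/(3 + r) (c(r) = (r + r)/(r + 3) = (2*r)/(3 + r) = 2*r/(3 + r))
u(O, a) = 47 - 11*O (u(O, a) = -8 + (O - 5)*(-5 - 6) = -8 + (-5 + O)*(-11) = -8 + (55 - 11*O) = 47 - 11*O)
W(k, V) = 16/467
(211341 + 16272) + W(u(10, 10), 208) = (211341 + 16272) + 16/467 = 227613 + 16/467 = 106295287/467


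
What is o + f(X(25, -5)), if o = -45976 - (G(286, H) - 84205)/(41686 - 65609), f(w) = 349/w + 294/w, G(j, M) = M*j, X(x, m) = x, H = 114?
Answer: -27483003736/598075 ≈ -45952.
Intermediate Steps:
f(w) = 643/w
o = -1099935449/23923 (o = -45976 - (114*286 - 84205)/(41686 - 65609) = -45976 - (32604 - 84205)/(-23923) = -45976 - (-51601)*(-1)/23923 = -45976 - 1*51601/23923 = -45976 - 51601/23923 = -1099935449/23923 ≈ -45978.)
o + f(X(25, -5)) = -1099935449/23923 + 643/25 = -27483003736/598075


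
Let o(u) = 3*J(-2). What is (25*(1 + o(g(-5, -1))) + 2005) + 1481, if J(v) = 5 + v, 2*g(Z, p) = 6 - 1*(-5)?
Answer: 3736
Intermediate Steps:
g(Z, p) = 11/2 (g(Z, p) = (6 - 1*(-5))/2 = (6 + 5)/2 = (½)*11 = 11/2)
o(u) = 9 (o(u) = 3*(5 - 2) = 3*3 = 9)
(25*(1 + o(g(-5, -1))) + 2005) + 1481 = (25*(1 + 9) + 2005) + 1481 = (25*10 + 2005) + 1481 = (250 + 2005) + 1481 = 2255 + 1481 = 3736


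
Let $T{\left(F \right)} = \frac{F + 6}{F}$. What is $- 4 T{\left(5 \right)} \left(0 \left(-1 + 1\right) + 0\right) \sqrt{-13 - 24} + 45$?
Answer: $45$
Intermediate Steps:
$T{\left(F \right)} = \frac{6 + F}{F}$
$- 4 T{\left(5 \right)} \left(0 \left(-1 + 1\right) + 0\right) \sqrt{-13 - 24} + 45 = - 4 \frac{6 + 5}{5} \left(0 \left(-1 + 1\right) + 0\right) \sqrt{-13 - 24} + 45 = - 4 \cdot \frac{1}{5} \cdot 11 \left(0 \cdot 0 + 0\right) \sqrt{-37} + 45 = \left(-4\right) \frac{11}{5} \left(0 + 0\right) i \sqrt{37} + 45 = \left(- \frac{44}{5}\right) 0 i \sqrt{37} + 45 = 0 i \sqrt{37} + 45 = 0 + 45 = 45$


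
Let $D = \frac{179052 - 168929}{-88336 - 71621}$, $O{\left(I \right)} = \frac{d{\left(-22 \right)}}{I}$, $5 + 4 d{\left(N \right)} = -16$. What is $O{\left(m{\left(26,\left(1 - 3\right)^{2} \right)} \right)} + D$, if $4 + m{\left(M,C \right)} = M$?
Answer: $- \frac{4249921}{14076216} \approx -0.30192$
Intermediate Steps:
$d{\left(N \right)} = - \frac{21}{4}$ ($d{\left(N \right)} = - \frac{5}{4} + \frac{1}{4} \left(-16\right) = - \frac{5}{4} - 4 = - \frac{21}{4}$)
$m{\left(M,C \right)} = -4 + M$
$O{\left(I \right)} = - \frac{21}{4 I}$
$D = - \frac{10123}{159957}$ ($D = \frac{10123}{-159957} = 10123 \left(- \frac{1}{159957}\right) = - \frac{10123}{159957} \approx -0.063286$)
$O{\left(m{\left(26,\left(1 - 3\right)^{2} \right)} \right)} + D = - \frac{21}{4 \left(-4 + 26\right)} - \frac{10123}{159957} = - \frac{21}{4 \cdot 22} - \frac{10123}{159957} = \left(- \frac{21}{4}\right) \frac{1}{22} - \frac{10123}{159957} = - \frac{21}{88} - \frac{10123}{159957} = - \frac{4249921}{14076216}$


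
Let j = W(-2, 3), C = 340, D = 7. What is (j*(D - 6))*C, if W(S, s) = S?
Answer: -680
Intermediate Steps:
j = -2
(j*(D - 6))*C = -2*(7 - 6)*340 = -2*1*340 = -2*340 = -680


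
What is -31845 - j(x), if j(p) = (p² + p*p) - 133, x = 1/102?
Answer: -164965825/5202 ≈ -31712.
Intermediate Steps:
x = 1/102 ≈ 0.0098039
j(p) = -133 + 2*p² (j(p) = (p² + p²) - 133 = 2*p² - 133 = -133 + 2*p²)
-31845 - j(x) = -31845 - (-133 + 2*(1/102)²) = -31845 - (-133 + 2*(1/10404)) = -31845 - (-133 + 1/5202) = -31845 - 1*(-691865/5202) = -31845 + 691865/5202 = -164965825/5202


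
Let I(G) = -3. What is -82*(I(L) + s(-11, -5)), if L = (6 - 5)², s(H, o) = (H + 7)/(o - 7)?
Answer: 656/3 ≈ 218.67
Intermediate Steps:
s(H, o) = (7 + H)/(-7 + o)
L = 1 (L = 1² = 1)
-82*(I(L) + s(-11, -5)) = -82*(-3 + (7 - 11)/(-7 - 5)) = -82*(-3 - 4/(-12)) = -82*(-3 - 1/12*(-4)) = -82*(-3 + ⅓) = -82*(-8/3) = 656/3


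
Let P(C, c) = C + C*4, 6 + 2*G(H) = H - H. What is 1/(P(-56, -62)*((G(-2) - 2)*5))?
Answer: 1/7000 ≈ 0.00014286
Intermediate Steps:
G(H) = -3 (G(H) = -3 + (H - H)/2 = -3 + (1/2)*0 = -3 + 0 = -3)
P(C, c) = 5*C (P(C, c) = C + 4*C = 5*C)
1/(P(-56, -62)*((G(-2) - 2)*5)) = 1/((5*(-56))*((-3 - 2)*5)) = 1/(-(-1400)*5) = 1/(-280*(-25)) = 1/7000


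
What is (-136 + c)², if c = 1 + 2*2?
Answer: 17161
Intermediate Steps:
c = 5 (c = 1 + 4 = 5)
(-136 + c)² = (-136 + 5)² = (-131)² = 17161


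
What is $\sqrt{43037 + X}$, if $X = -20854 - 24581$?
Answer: $i \sqrt{2398} \approx 48.969 i$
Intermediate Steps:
$X = -45435$ ($X = -20854 - 24581 = -45435$)
$\sqrt{43037 + X} = \sqrt{43037 - 45435} = \sqrt{-2398} = i \sqrt{2398}$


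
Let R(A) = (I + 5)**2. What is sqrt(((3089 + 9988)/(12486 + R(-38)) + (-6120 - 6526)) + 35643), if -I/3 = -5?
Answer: sqrt(3818797271234)/12886 ≈ 151.65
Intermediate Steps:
I = 15 (I = -3*(-5) = 15)
R(A) = 400 (R(A) = (15 + 5)**2 = 20**2 = 400)
sqrt(((3089 + 9988)/(12486 + R(-38)) + (-6120 - 6526)) + 35643) = sqrt(((3089 + 9988)/(12486 + 400) + (-6120 - 6526)) + 35643) = sqrt((13077/12886 - 12646) + 35643) = sqrt(-162943279/12886 + 35643) = sqrt(296352419/12886) = sqrt(3818797271234)/12886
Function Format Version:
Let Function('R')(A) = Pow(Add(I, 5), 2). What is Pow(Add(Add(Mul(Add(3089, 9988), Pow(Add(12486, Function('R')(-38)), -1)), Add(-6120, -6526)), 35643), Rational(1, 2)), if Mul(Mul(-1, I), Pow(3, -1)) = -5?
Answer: Mul(Rational(1, 12886), Pow(3818797271234, Rational(1, 2))) ≈ 151.65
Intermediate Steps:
I = 15 (I = Mul(-3, -5) = 15)
Function('R')(A) = 400 (Function('R')(A) = Pow(Add(15, 5), 2) = Pow(20, 2) = 400)
Pow(Add(Add(Mul(Add(3089, 9988), Pow(Add(12486, Function('R')(-38)), -1)), Add(-6120, -6526)), 35643), Rational(1, 2)) = Pow(Add(Add(Mul(Add(3089, 9988), Pow(Add(12486, 400), -1)), Add(-6120, -6526)), 35643), Rational(1, 2)) = Pow(Add(Add(Mul(13077, Pow(12886, -1)), -12646), 35643), Rational(1, 2)) = Pow(Add(Add(Mul(13077, Rational(1, 12886)), -12646), 35643), Rational(1, 2)) = Pow(Add(Add(Rational(13077, 12886), -12646), 35643), Rational(1, 2)) = Pow(Add(Rational(-162943279, 12886), 35643), Rational(1, 2)) = Pow(Rational(296352419, 12886), Rational(1, 2)) = Mul(Rational(1, 12886), Pow(3818797271234, Rational(1, 2)))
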